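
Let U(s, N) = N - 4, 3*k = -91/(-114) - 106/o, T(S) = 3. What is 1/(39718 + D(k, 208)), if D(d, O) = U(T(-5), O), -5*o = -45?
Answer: 1/39922 ≈ 2.5049e-5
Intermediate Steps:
o = 9 (o = -⅕*(-45) = 9)
k = -3755/1026 (k = (-91/(-114) - 106/9)/3 = (-91*(-1/114) - 106*⅑)/3 = (91/114 - 106/9)/3 = (⅓)*(-3755/342) = -3755/1026 ≈ -3.6598)
U(s, N) = -4 + N
D(d, O) = -4 + O
1/(39718 + D(k, 208)) = 1/(39718 + (-4 + 208)) = 1/(39718 + 204) = 1/39922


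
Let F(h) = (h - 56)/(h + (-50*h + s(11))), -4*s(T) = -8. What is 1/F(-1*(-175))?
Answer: -8573/119 ≈ -72.042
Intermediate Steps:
s(T) = 2 (s(T) = -¼*(-8) = 2)
F(h) = (-56 + h)/(2 - 49*h) (F(h) = (h - 56)/(h + (-50*h + 2)) = (-56 + h)/(h + (2 - 50*h)) = (-56 + h)/(2 - 49*h))
1/F(-1*(-175)) = 1/((56 - (-1)*(-175))/(-2 + 49*(-1*(-175)))) = 1/((56 - 1*175)/(-2 + 49*175)) = 1/((56 - 175)/(-2 + 8575)) = 1/(-119/8573) = -8573/119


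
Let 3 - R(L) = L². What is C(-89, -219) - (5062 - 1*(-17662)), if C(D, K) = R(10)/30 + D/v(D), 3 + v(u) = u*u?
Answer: -1349657419/59385 ≈ -22727.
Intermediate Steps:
v(u) = -3 + u² (v(u) = -3 + u*u = -3 + u²)
R(L) = 3 - L²
C(D, K) = -97/30 + D/(-3 + D²) (C(D, K) = (3 - 1*10²)/30 + D/(-3 + D²) = (3 - 1*100)*(1/30) + D/(-3 + D²) = (3 - 100)*(1/30) + D/(-3 + D²) = -97*1/30 + D/(-3 + D²) = -97/30 + D/(-3 + D²))
C(-89, -219) - (5062 - 1*(-17662)) = (291 - 97*(-89)² + 30*(-89))/(30*(-3 + (-89)²)) - (5062 - 1*(-17662)) = (291 - 97*7921 - 2670)/(30*(-3 + 7921)) - (5062 + 17662) = (1/30)*(291 - 768337 - 2670)/7918 - 1*22724 = (1/30)*(1/7918)*(-770716) - 22724 = -192679/59385 - 22724 = -1349657419/59385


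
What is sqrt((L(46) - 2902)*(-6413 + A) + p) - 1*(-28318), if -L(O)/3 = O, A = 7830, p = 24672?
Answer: 28318 + 8*I*sqrt(66922) ≈ 28318.0 + 2069.5*I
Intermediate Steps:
L(O) = -3*O
sqrt((L(46) - 2902)*(-6413 + A) + p) - 1*(-28318) = sqrt((-3*46 - 2902)*(-6413 + 7830) + 24672) - 1*(-28318) = sqrt((-138 - 2902)*1417 + 24672) + 28318 = sqrt(-3040*1417 + 24672) + 28318 = sqrt(-4307680 + 24672) + 28318 = sqrt(-4283008) + 28318 = 8*I*sqrt(66922) + 28318 = 28318 + 8*I*sqrt(66922)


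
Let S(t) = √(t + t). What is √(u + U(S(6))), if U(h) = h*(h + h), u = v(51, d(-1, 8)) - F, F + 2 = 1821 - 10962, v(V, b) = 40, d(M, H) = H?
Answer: 3*√1023 ≈ 95.953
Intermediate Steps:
S(t) = √2*√t (S(t) = √(2*t) = √2*√t)
F = -9143 (F = -2 + (1821 - 10962) = -2 - 9141 = -9143)
u = 9183 (u = 40 - 1*(-9143) = 40 + 9143 = 9183)
U(h) = 2*h² (U(h) = h*(2*h) = 2*h²)
√(u + U(S(6))) = √(9183 + 2*(√2*√6)²) = √(9183 + 2*(2*√3)²) = √(9183 + 2*12) = √(9183 + 24) = √9207 = 3*√1023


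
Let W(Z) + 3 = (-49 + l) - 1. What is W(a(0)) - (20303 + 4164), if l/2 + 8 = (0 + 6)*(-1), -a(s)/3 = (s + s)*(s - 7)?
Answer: -24548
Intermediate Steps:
a(s) = -6*s*(-7 + s) (a(s) = -3*(s + s)*(s - 7) = -3*2*s*(-7 + s) = -6*s*(-7 + s))
l = -28 (l = -16 + 2*((0 + 6)*(-1)) = -16 + 2*(6*(-1)) = -16 + 2*(-6) = -16 - 12 = -28)
W(Z) = -81 (W(Z) = -3 + ((-49 - 28) - 1) = -3 + (-77 - 1) = -3 - 78 = -81)
W(a(0)) - (20303 + 4164) = -81 - (20303 + 4164) = -81 - 1*24467 = -81 - 24467 = -24548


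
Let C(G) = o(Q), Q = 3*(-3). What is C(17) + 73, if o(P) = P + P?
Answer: 55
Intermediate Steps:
Q = -9
o(P) = 2*P
C(G) = -18 (C(G) = 2*(-9) = -18)
C(17) + 73 = -18 + 73 = 55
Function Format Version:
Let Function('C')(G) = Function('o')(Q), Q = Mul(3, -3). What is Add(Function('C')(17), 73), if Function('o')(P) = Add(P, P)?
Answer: 55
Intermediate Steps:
Q = -9
Function('o')(P) = Mul(2, P)
Function('C')(G) = -18 (Function('C')(G) = Mul(2, -9) = -18)
Add(Function('C')(17), 73) = Add(-18, 73) = 55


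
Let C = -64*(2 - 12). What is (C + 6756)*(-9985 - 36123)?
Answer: -341014768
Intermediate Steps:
C = 640 (C = -64*(-10) = 640)
(C + 6756)*(-9985 - 36123) = (640 + 6756)*(-9985 - 36123) = 7396*(-46108) = -341014768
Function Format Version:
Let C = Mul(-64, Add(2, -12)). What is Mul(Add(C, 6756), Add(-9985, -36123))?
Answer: -341014768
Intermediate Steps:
C = 640 (C = Mul(-64, -10) = 640)
Mul(Add(C, 6756), Add(-9985, -36123)) = Mul(Add(640, 6756), Add(-9985, -36123)) = Mul(7396, -46108) = -341014768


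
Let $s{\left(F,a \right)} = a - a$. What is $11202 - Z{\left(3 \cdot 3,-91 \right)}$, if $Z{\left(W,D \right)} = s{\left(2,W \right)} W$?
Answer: $11202$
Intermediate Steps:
$s{\left(F,a \right)} = 0$
$Z{\left(W,D \right)} = 0$ ($Z{\left(W,D \right)} = 0 W = 0$)
$11202 - Z{\left(3 \cdot 3,-91 \right)} = 11202 - 0 = 11202 + 0 = 11202$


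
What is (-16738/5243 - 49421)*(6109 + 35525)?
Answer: -10788661760994/5243 ≈ -2.0577e+9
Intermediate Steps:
(-16738/5243 - 49421)*(6109 + 35525) = (-16738*1/5243 - 49421)*41634 = (-16738/5243 - 49421)*41634 = -259131041/5243*41634 = -10788661760994/5243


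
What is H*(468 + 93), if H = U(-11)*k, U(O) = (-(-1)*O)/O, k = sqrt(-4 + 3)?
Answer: 561*I ≈ 561.0*I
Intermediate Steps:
k = I (k = sqrt(-1) = I ≈ 1.0*I)
U(O) = 1 (U(O) = O/O = 1)
H = I (H = 1*I = I ≈ 1.0*I)
H*(468 + 93) = I*(468 + 93) = I*561 = 561*I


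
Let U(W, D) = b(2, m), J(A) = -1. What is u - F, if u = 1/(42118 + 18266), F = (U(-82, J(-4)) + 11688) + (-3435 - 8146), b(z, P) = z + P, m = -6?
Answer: -6219551/60384 ≈ -103.00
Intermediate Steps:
b(z, P) = P + z
U(W, D) = -4 (U(W, D) = -6 + 2 = -4)
F = 103 (F = (-4 + 11688) + (-3435 - 8146) = 11684 - 11581 = 103)
u = 1/60384 ≈ 1.6561e-5
u - F = 1/60384 - 1*103 = 1/60384 - 103 = -6219551/60384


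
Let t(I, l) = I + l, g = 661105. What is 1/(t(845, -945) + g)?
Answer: 1/661005 ≈ 1.5128e-6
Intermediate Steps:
1/(t(845, -945) + g) = 1/((845 - 945) + 661105) = 1/(-100 + 661105) = 1/661005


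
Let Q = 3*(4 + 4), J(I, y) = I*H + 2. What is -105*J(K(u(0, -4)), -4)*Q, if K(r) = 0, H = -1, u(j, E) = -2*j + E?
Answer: -5040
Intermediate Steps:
u(j, E) = E - 2*j
J(I, y) = 2 - I (J(I, y) = I*(-1) + 2 = -I + 2 = 2 - I)
Q = 24 (Q = 3*8 = 24)
-105*J(K(u(0, -4)), -4)*Q = -105*(2 - 1*0)*24 = -105*(2 + 0)*24 = -210*24 = -105*48 = -5040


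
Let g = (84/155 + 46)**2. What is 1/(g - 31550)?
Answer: -24025/705946954 ≈ -3.4032e-5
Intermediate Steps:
g = 52041796/24025 (g = (84*(1/155) + 46)**2 = (84/155 + 46)**2 = (7214/155)**2 = 52041796/24025 ≈ 2166.2)
1/(g - 31550) = 1/(52041796/24025 - 31550) = 1/(-705946954/24025) = -24025/705946954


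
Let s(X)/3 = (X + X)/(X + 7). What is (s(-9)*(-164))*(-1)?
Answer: 4428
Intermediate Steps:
s(X) = 6*X/(7 + X) (s(X) = 3*((X + X)/(X + 7)) = 3*((2*X)/(7 + X)) = 3*(2*X/(7 + X)) = 6*X/(7 + X))
(s(-9)*(-164))*(-1) = ((6*(-9)/(7 - 9))*(-164))*(-1) = ((6*(-9)/(-2))*(-164))*(-1) = ((6*(-9)*(-½))*(-164))*(-1) = (27*(-164))*(-1) = -4428*(-1) = 4428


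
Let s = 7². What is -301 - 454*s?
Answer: -22547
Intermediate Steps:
s = 49
-301 - 454*s = -301 - 454*49 = -301 - 22246 = -22547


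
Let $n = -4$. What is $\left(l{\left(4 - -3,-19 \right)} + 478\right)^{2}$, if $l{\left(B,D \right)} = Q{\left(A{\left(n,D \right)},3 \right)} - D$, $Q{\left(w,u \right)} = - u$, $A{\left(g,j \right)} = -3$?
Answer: $244036$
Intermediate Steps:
$l{\left(B,D \right)} = -3 - D$ ($l{\left(B,D \right)} = \left(-1\right) 3 - D = -3 - D$)
$\left(l{\left(4 - -3,-19 \right)} + 478\right)^{2} = \left(\left(-3 - -19\right) + 478\right)^{2} = \left(\left(-3 + 19\right) + 478\right)^{2} = \left(16 + 478\right)^{2} = 494^{2} = 244036$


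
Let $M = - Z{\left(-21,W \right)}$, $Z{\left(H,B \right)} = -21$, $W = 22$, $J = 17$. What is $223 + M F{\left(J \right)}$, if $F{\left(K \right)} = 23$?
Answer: $706$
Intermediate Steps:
$M = 21$ ($M = \left(-1\right) \left(-21\right) = 21$)
$223 + M F{\left(J \right)} = 223 + 21 \cdot 23 = 223 + 483 = 706$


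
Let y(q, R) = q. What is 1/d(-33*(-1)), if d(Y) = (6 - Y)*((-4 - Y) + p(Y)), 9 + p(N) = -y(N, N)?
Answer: 1/2133 ≈ 0.00046882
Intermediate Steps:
p(N) = -9 - N
d(Y) = (-13 - 2*Y)*(6 - Y) (d(Y) = (6 - Y)*((-4 - Y) + (-9 - Y)) = (6 - Y)*(-13 - 2*Y) = (-13 - 2*Y)*(6 - Y))
1/d(-33*(-1)) = 1/(-78 - 33*(-1) + 2*(-33*(-1))**2) = 1/(-78 + 33 + 2*33**2) = 1/(-78 + 33 + 2*1089) = 1/(-78 + 33 + 2178) = 1/2133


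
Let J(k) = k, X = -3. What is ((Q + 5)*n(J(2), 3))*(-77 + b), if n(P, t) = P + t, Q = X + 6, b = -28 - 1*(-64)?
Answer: -1640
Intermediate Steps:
b = 36 (b = -28 + 64 = 36)
Q = 3 (Q = -3 + 6 = 3)
((Q + 5)*n(J(2), 3))*(-77 + b) = ((3 + 5)*(2 + 3))*(-77 + 36) = (8*5)*(-41) = 40*(-41) = -1640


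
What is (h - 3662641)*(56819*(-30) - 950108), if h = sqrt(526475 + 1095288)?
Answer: 9723132484598 - 29201458*sqrt(13403) ≈ 9.7197e+12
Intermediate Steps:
h = 11*sqrt(13403) (h = sqrt(1621763) = 11*sqrt(13403) ≈ 1273.5)
(h - 3662641)*(56819*(-30) - 950108) = (11*sqrt(13403) - 3662641)*(56819*(-30) - 950108) = (-3662641 + 11*sqrt(13403))*(-1704570 - 950108) = (-3662641 + 11*sqrt(13403))*(-2654678) = 9723132484598 - 29201458*sqrt(13403)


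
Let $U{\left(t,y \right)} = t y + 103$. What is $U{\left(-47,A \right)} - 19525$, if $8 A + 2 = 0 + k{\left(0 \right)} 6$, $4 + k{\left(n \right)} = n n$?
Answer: $- \frac{77077}{4} \approx -19269.0$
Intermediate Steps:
$k{\left(n \right)} = -4 + n^{2}$ ($k{\left(n \right)} = -4 + n n = -4 + n^{2}$)
$A = - \frac{13}{4}$ ($A = - \frac{1}{4} + \frac{0 + \left(-4 + 0^{2}\right) 6}{8} = - \frac{1}{4} + \frac{0 + \left(-4 + 0\right) 6}{8} = - \frac{1}{4} + \frac{0 - 24}{8} = - \frac{1}{4} + \frac{1}{8} \left(-24\right) = - \frac{1}{4} - 3 = - \frac{13}{4} \approx -3.25$)
$U{\left(t,y \right)} = 103 + t y$
$U{\left(-47,A \right)} - 19525 = \left(103 - - \frac{611}{4}\right) - 19525 = \left(103 + \frac{611}{4}\right) - 19525 = \frac{1023}{4} - 19525 = - \frac{77077}{4}$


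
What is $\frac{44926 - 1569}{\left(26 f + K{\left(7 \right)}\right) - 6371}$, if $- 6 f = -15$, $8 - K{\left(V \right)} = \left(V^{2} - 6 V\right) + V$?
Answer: $- \frac{43357}{6312} \approx -6.869$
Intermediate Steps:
$K{\left(V \right)} = 8 - V^{2} + 5 V$ ($K{\left(V \right)} = 8 - \left(\left(V^{2} - 6 V\right) + V\right) = 8 - \left(V^{2} - 5 V\right) = 8 - V^{2} + 5 V$)
$f = \frac{5}{2}$ ($f = \left(- \frac{1}{6}\right) \left(-15\right) = \frac{5}{2} \approx 2.5$)
$\frac{44926 - 1569}{\left(26 f + K{\left(7 \right)}\right) - 6371} = \frac{44926 - 1569}{\left(26 \cdot \frac{5}{2} + \left(8 - 7^{2} + 5 \cdot 7\right)\right) - 6371} = \frac{43357}{\left(65 + \left(8 - 49 + 35\right)\right) - 6371} = \frac{43357}{\left(65 - 6\right) - 6371} = \frac{43357}{59 - 6371} = \frac{43357}{-6312} = 43357 \left(- \frac{1}{6312}\right) = - \frac{43357}{6312}$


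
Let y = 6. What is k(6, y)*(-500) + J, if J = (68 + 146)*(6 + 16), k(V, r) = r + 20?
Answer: -8292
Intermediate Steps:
k(V, r) = 20 + r
J = 4708 (J = 214*22 = 4708)
k(6, y)*(-500) + J = (20 + 6)*(-500) + 4708 = 26*(-500) + 4708 = -13000 + 4708 = -8292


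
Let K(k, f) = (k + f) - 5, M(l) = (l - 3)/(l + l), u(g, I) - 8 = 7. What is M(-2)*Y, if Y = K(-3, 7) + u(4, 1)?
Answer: 35/2 ≈ 17.500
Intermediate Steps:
u(g, I) = 15 (u(g, I) = 8 + 7 = 15)
M(l) = (-3 + l)/(2*l) (M(l) = (-3 + l)/((2*l)) = (-3 + l)*(1/(2*l)) = (-3 + l)/(2*l))
K(k, f) = -5 + f + k (K(k, f) = (f + k) - 5 = -5 + f + k)
Y = 14 (Y = (-5 + 7 - 3) + 15 = -1 + 15 = 14)
M(-2)*Y = ((½)*(-3 - 2)/(-2))*14 = ((½)*(-½)*(-5))*14 = (5/4)*14 = 35/2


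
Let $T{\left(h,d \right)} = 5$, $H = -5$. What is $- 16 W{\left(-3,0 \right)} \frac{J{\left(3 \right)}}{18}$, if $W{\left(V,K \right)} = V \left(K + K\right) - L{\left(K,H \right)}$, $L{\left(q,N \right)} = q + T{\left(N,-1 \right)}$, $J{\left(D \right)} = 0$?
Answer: $0$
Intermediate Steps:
$L{\left(q,N \right)} = 5 + q$ ($L{\left(q,N \right)} = q + 5 = 5 + q$)
$W{\left(V,K \right)} = -5 - K + 2 K V$ ($W{\left(V,K \right)} = V \left(K + K\right) - \left(5 + K\right) = V 2 K - \left(5 + K\right) = 2 K V - \left(5 + K\right) = -5 - K + 2 K V$)
$- 16 W{\left(-3,0 \right)} \frac{J{\left(3 \right)}}{18} = - 16 \left(-5 - 0 + 2 \cdot 0 \left(-3\right)\right) \frac{0}{18} = - 16 \left(-5 + 0 + 0\right) 0 \cdot \frac{1}{18} = \left(-16\right) \left(-5\right) 0 = 80 \cdot 0 = 0$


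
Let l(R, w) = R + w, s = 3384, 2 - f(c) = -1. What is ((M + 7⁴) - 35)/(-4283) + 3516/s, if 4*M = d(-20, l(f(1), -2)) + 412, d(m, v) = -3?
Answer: 1117745/2415612 ≈ 0.46272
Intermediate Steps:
f(c) = 3 (f(c) = 2 - 1*(-1) = 2 + 1 = 3)
M = 409/4 (M = (-3 + 412)/4 = (¼)*409 = 409/4 ≈ 102.25)
((M + 7⁴) - 35)/(-4283) + 3516/s = ((409/4 + 7⁴) - 35)/(-4283) + 3516/3384 = ((409/4 + 2401) - 35)*(-1/4283) + 3516*(1/3384) = (10013/4 - 35)*(-1/4283) + 293/282 = (9873/4)*(-1/4283) + 293/282 = -9873/17132 + 293/282 = 1117745/2415612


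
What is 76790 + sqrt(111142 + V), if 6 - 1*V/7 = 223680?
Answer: 76790 + 4*I*sqrt(90911) ≈ 76790.0 + 1206.1*I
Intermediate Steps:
V = -1565718 (V = 42 - 7*223680 = 42 - 1565760 = -1565718)
76790 + sqrt(111142 + V) = 76790 + sqrt(111142 - 1565718) = 76790 + sqrt(-1454576) = 76790 + 4*I*sqrt(90911)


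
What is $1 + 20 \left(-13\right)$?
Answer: $-259$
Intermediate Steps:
$1 + 20 \left(-13\right) = 1 - 260 = -259$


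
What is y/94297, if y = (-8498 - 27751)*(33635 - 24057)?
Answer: -347192922/94297 ≈ -3681.9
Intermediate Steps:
y = -347192922 (y = -36249*9578 = -347192922)
y/94297 = -347192922/94297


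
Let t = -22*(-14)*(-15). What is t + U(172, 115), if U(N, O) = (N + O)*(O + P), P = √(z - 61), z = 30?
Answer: 28385 + 287*I*√31 ≈ 28385.0 + 1597.9*I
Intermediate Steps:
t = -4620 (t = -11*(-28)*(-15) = 308*(-15) = -4620)
P = I*√31 (P = √(30 - 61) = √(-31) = I*√31 ≈ 5.5678*I)
U(N, O) = (N + O)*(O + I*√31)
t + U(172, 115) = -4620 + (115² + 172*115 + I*172*√31 + I*115*√31) = -4620 + (13225 + 19780 + 172*I*√31 + 115*I*√31) = -4620 + (33005 + 287*I*√31) = 28385 + 287*I*√31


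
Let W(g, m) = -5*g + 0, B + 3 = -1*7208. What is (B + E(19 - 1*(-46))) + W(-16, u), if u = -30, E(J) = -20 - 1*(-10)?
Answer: -7141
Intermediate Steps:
E(J) = -10 (E(J) = -20 + 10 = -10)
B = -7211 (B = -3 - 1*7208 = -3 - 7208 = -7211)
W(g, m) = -5*g
(B + E(19 - 1*(-46))) + W(-16, u) = (-7211 - 10) - 5*(-16) = -7221 + 80 = -7141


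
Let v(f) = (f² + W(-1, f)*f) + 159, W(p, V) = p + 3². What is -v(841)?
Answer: -714168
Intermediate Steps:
W(p, V) = 9 + p (W(p, V) = p + 9 = 9 + p)
v(f) = 159 + f² + 8*f (v(f) = (f² + (9 - 1)*f) + 159 = (f² + 8*f) + 159 = 159 + f² + 8*f)
-v(841) = -(159 + 841² + 8*841) = -(159 + 707281 + 6728) = -1*714168 = -714168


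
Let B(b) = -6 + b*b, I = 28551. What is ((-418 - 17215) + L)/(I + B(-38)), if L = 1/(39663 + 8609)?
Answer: -851180175/1447629008 ≈ -0.58798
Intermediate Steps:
L = 1/48272 ≈ 2.0716e-5
B(b) = -6 + b**2
((-418 - 17215) + L)/(I + B(-38)) = ((-418 - 17215) + 1/48272)/(28551 + (-6 + (-38)**2)) = (-17633 + 1/48272)/(28551 + (-6 + 1444)) = -851180175/(48272*(28551 + 1438)) = -851180175/48272/29989 = -851180175/48272*1/29989 = -851180175/1447629008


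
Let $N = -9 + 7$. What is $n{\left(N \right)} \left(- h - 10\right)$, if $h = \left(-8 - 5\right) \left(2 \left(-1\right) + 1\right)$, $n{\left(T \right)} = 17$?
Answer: $-391$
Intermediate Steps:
$N = -2$
$h = 13$ ($h = - 13 \left(-2 + 1\right) = \left(-13\right) \left(-1\right) = 13$)
$n{\left(N \right)} \left(- h - 10\right) = 17 \left(\left(-1\right) 13 - 10\right) = 17 \left(-13 - 10\right) = 17 \left(-23\right) = -391$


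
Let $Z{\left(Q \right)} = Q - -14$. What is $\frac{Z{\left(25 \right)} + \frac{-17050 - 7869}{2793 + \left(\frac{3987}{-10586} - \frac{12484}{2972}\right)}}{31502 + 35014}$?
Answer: $\frac{659352306551}{1458832594791372} \approx 0.00045197$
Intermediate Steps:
$Z{\left(Q \right)} = 14 + Q$ ($Z{\left(Q \right)} = Q + 14 = 14 + Q$)
$\frac{Z{\left(25 \right)} + \frac{-17050 - 7869}{2793 + \left(\frac{3987}{-10586} - \frac{12484}{2972}\right)}}{31502 + 35014} = \frac{\left(14 + 25\right) + \frac{-17050 - 7869}{2793 + \left(\frac{3987}{-10586} - \frac{12484}{2972}\right)}}{31502 + 35014} = \frac{39 - \frac{24919}{2793 + \left(3987 \left(- \frac{1}{10586}\right) - \frac{3121}{743}\right)}}{66516} = \left(39 - \frac{24919}{2793 - \frac{36001247}{7865398}}\right) \frac{1}{66516} = \left(39 - \frac{24919}{\frac{21932055367}{7865398}}\right) \frac{1}{66516} = \left(39 - \frac{195997852762}{21932055367}\right) \frac{1}{66516} = \frac{659352306551}{21932055367} \cdot \frac{1}{66516} = \frac{659352306551}{1458832594791372}$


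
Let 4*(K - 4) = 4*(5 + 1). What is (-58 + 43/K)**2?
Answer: 288369/100 ≈ 2883.7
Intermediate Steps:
K = 10 (K = 4 + (4*(5 + 1))/4 = 4 + (4*6)/4 = 4 + (1/4)*24 = 4 + 6 = 10)
(-58 + 43/K)**2 = (-58 + 43/10)**2 = (-537/10)**2 = 288369/100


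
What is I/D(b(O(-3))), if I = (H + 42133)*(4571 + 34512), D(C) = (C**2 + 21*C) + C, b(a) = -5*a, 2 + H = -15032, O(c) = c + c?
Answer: 353036739/520 ≈ 6.7892e+5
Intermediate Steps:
O(c) = 2*c
H = -15034 (H = -2 - 15032 = -15034)
D(C) = C**2 + 22*C
I = 1059110217 (I = (-15034 + 42133)*(4571 + 34512) = 27099*39083 = 1059110217)
I/D(b(O(-3))) = 1059110217/(((-10*(-3))*(22 - 10*(-3)))) = 1059110217/(((-5*(-6))*(22 - 5*(-6)))) = 1059110217/((30*(22 + 30))) = 1059110217/((30*52)) = 1059110217/1560 = 1059110217*(1/1560) = 353036739/520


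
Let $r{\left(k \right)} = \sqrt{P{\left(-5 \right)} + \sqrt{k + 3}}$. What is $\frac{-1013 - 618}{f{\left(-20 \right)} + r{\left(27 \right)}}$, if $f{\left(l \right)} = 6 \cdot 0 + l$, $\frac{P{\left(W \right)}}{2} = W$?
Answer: $\frac{1631}{20 - i \sqrt{10 - \sqrt{30}}} \approx 80.638 + 8.5746 i$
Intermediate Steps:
$P{\left(W \right)} = 2 W$
$f{\left(l \right)} = l$ ($f{\left(l \right)} = 0 + l = l$)
$r{\left(k \right)} = \sqrt{-10 + \sqrt{3 + k}}$ ($r{\left(k \right)} = \sqrt{2 \left(-5\right) + \sqrt{k + 3}} = \sqrt{-10 + \sqrt{3 + k}}$)
$\frac{-1013 - 618}{f{\left(-20 \right)} + r{\left(27 \right)}} = \frac{-1013 - 618}{-20 + \sqrt{-10 + \sqrt{3 + 27}}} = \frac{1}{-20 + \sqrt{-10 + \sqrt{30}}} \left(-1631\right) = - \frac{1631}{-20 + \sqrt{-10 + \sqrt{30}}}$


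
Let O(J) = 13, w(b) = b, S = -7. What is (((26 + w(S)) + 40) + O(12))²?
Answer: 5184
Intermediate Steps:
(((26 + w(S)) + 40) + O(12))² = (((26 - 7) + 40) + 13)² = ((19 + 40) + 13)² = (59 + 13)² = 72² = 5184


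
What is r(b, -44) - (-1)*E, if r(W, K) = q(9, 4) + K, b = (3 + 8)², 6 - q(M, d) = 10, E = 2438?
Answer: 2390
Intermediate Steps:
q(M, d) = -4 (q(M, d) = 6 - 1*10 = 6 - 10 = -4)
b = 121 (b = 11² = 121)
r(W, K) = -4 + K
r(b, -44) - (-1)*E = (-4 - 44) - (-1)*2438 = -48 - 1*(-2438) = -48 + 2438 = 2390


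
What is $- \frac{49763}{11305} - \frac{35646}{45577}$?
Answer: $- \frac{22445599}{4329815} \approx -5.184$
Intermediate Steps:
$- \frac{49763}{11305} - \frac{35646}{45577} = \left(-49763\right) \frac{1}{11305} - \frac{35646}{45577} = - \frac{7109}{1615} - \frac{35646}{45577} = - \frac{22445599}{4329815}$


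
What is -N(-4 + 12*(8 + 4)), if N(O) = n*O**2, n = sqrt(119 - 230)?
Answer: -19600*I*sqrt(111) ≈ -2.065e+5*I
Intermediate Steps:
n = I*sqrt(111) (n = sqrt(-111) = I*sqrt(111) ≈ 10.536*I)
N(O) = I*sqrt(111)*O**2 (N(O) = (I*sqrt(111))*O**2 = I*sqrt(111)*O**2)
-N(-4 + 12*(8 + 4)) = -I*sqrt(111)*(-4 + 12*(8 + 4))**2 = -I*sqrt(111)*(-4 + 12*12)**2 = -I*sqrt(111)*(-4 + 144)**2 = -I*sqrt(111)*140**2 = -I*sqrt(111)*19600 = -19600*I*sqrt(111)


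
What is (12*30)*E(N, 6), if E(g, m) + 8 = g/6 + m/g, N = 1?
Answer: -660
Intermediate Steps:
E(g, m) = -8 + g/6 + m/g (E(g, m) = -8 + (g/6 + m/g) = -8 + g/6 + m/g)
(12*30)*E(N, 6) = (12*30)*(-8 + (1/6)*1 + 6/1) = 360*(-8 + 1/6 + 6*1) = 360*(-8 + 1/6 + 6) = 360*(-11/6) = -660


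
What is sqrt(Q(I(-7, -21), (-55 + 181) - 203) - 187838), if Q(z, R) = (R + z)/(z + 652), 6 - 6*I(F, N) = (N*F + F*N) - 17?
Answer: I*sqrt(2490148682131)/3641 ≈ 433.4*I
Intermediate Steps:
I(F, N) = 23/6 - F*N/3 (I(F, N) = 1 - ((N*F + F*N) - 17)/6 = 1 - ((F*N + F*N) - 17)/6 = 1 - (2*F*N - 17)/6 = 1 - (-17 + 2*F*N)/6 = 1 + (17/6 - F*N/3) = 23/6 - F*N/3)
Q(z, R) = (R + z)/(652 + z)
sqrt(Q(I(-7, -21), (-55 + 181) - 203) - 187838) = sqrt((((-55 + 181) - 203) + (23/6 - 1/3*(-7)*(-21)))/(652 + (23/6 - 1/3*(-7)*(-21))) - 187838) = sqrt(((126 - 203) + (23/6 - 49))/(652 + (23/6 - 49)) - 187838) = sqrt((-77 - 271/6)/(652 - 271/6) - 187838) = sqrt(-733/6/(3641/6) - 187838) = sqrt((6/3641)*(-733/6) - 187838) = sqrt(-733/3641 - 187838) = sqrt(-683918891/3641) = I*sqrt(2490148682131)/3641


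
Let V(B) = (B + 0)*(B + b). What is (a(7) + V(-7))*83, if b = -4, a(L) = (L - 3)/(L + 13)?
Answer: 32038/5 ≈ 6407.6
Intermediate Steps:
a(L) = (-3 + L)/(13 + L)
V(B) = B*(-4 + B) (V(B) = (B + 0)*(B - 4) = B*(-4 + B))
(a(7) + V(-7))*83 = ((-3 + 7)/(13 + 7) - 7*(-4 - 7))*83 = (4/20 - 7*(-11))*83 = ((1/20)*4 + 77)*83 = (⅕ + 77)*83 = (386/5)*83 = 32038/5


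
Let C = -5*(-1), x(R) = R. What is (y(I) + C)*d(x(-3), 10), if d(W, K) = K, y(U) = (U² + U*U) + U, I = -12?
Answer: 2810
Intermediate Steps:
C = 5
y(U) = U + 2*U² (y(U) = (U² + U²) + U = 2*U² + U = U + 2*U²)
(y(I) + C)*d(x(-3), 10) = (-12*(1 + 2*(-12)) + 5)*10 = (-12*(1 - 24) + 5)*10 = (-12*(-23) + 5)*10 = (276 + 5)*10 = 281*10 = 2810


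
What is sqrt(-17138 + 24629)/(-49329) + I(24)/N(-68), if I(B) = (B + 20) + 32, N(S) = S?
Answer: -19/17 - sqrt(7491)/49329 ≈ -1.1194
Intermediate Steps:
I(B) = 52 + B (I(B) = (20 + B) + 32 = 52 + B)
sqrt(-17138 + 24629)/(-49329) + I(24)/N(-68) = sqrt(-17138 + 24629)/(-49329) + (52 + 24)/(-68) = sqrt(7491)*(-1/49329) + 76*(-1/68) = -sqrt(7491)/49329 - 19/17 = -19/17 - sqrt(7491)/49329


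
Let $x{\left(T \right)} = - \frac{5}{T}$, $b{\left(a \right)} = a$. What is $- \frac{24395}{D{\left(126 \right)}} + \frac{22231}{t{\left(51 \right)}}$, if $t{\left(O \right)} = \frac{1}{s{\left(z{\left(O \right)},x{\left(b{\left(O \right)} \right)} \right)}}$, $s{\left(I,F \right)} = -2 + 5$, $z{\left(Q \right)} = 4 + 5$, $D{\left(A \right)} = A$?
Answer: $\frac{1196989}{18} \approx 66499.0$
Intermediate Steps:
$z{\left(Q \right)} = 9$
$s{\left(I,F \right)} = 3$
$t{\left(O \right)} = \frac{1}{3}$
$- \frac{24395}{D{\left(126 \right)}} + \frac{22231}{t{\left(51 \right)}} = - \frac{24395}{126} + 22231 \frac{1}{\frac{1}{3}} = \left(-24395\right) \frac{1}{126} + 22231 \cdot 3 = - \frac{3485}{18} + 66693 = \frac{1196989}{18}$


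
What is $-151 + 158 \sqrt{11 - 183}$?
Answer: $-151 + 316 i \sqrt{43} \approx -151.0 + 2072.2 i$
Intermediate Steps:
$-151 + 158 \sqrt{11 - 183} = -151 + 158 \sqrt{-172} = -151 + 158 \cdot 2 i \sqrt{43} = -151 + 316 i \sqrt{43}$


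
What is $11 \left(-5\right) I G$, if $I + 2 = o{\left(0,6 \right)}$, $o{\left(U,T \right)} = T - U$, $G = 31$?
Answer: $-6820$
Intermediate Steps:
$I = 4$ ($I = -2 + \left(6 - 0\right) = -2 + \left(6 + 0\right) = -2 + 6 = 4$)
$11 \left(-5\right) I G = 11 \left(-5\right) 4 \cdot 31 = \left(-55\right) 4 \cdot 31 = \left(-220\right) 31 = -6820$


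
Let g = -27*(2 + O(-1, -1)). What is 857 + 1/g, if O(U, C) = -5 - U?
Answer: 46279/54 ≈ 857.02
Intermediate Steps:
g = 54 (g = -27*(2 + (-5 - 1*(-1))) = -27*(2 + (-5 + 1)) = -27*(2 - 4) = -27*(-2) = 54)
857 + 1/g = 857 + 1/54 = 46279/54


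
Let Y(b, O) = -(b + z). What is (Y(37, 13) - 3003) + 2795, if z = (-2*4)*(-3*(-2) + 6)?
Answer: -149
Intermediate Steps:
z = -96 (z = -8*(6 + 6) = -8*12 = -96)
Y(b, O) = 96 - b (Y(b, O) = -(b - 96) = -(-96 + b) = 96 - b)
(Y(37, 13) - 3003) + 2795 = ((96 - 1*37) - 3003) + 2795 = ((96 - 37) - 3003) + 2795 = (59 - 3003) + 2795 = -2944 + 2795 = -149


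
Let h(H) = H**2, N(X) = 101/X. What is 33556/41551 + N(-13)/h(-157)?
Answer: 10748387321/13314477787 ≈ 0.80727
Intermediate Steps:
33556/41551 + N(-13)/h(-157) = 33556/41551 + (101/(-13))/((-157)**2) = 33556*(1/41551) + (101*(-1/13))/24649 = 33556/41551 - 101/13*1/24649 = 33556/41551 - 101/320437 = 10748387321/13314477787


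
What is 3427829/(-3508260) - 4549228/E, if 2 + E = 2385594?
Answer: -3017159507881/1046159623740 ≈ -2.8840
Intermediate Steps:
E = 2385592 (E = -2 + 2385594 = 2385592)
3427829/(-3508260) - 4549228/E = 3427829/(-3508260) - 4549228/2385592 = 3427829*(-1/3508260) - 4549228*1/2385592 = -3427829/3508260 - 1137307/596398 = -3017159507881/1046159623740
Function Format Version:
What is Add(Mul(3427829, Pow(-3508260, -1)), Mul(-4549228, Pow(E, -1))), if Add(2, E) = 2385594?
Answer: Rational(-3017159507881, 1046159623740) ≈ -2.8840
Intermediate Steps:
E = 2385592 (E = Add(-2, 2385594) = 2385592)
Add(Mul(3427829, Pow(-3508260, -1)), Mul(-4549228, Pow(E, -1))) = Add(Mul(3427829, Pow(-3508260, -1)), Mul(-4549228, Pow(2385592, -1))) = Add(Mul(3427829, Rational(-1, 3508260)), Mul(-4549228, Rational(1, 2385592))) = Add(Rational(-3427829, 3508260), Rational(-1137307, 596398)) = Rational(-3017159507881, 1046159623740)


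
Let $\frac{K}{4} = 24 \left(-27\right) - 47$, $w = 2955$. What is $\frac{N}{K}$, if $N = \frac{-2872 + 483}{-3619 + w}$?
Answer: $- \frac{2389}{1845920} \approx -0.0012942$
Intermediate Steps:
$K = -2780$ ($K = 4 \left(24 \left(-27\right) - 47\right) = 4 \left(-648 - 47\right) = 4 \left(-695\right) = -2780$)
$N = \frac{2389}{664}$ ($N = \frac{-2872 + 483}{-3619 + 2955} = - \frac{2389}{-664} = \left(-2389\right) \left(- \frac{1}{664}\right) = \frac{2389}{664} \approx 3.5979$)
$\frac{N}{K} = \frac{2389}{664 \left(-2780\right)} = \frac{2389}{664} \left(- \frac{1}{2780}\right) = - \frac{2389}{1845920}$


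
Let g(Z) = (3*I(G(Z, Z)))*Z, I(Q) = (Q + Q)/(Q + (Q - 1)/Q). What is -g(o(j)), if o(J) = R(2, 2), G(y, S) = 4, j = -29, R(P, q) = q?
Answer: -192/19 ≈ -10.105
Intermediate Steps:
o(J) = 2
I(Q) = 2*Q/(Q + (-1 + Q)/Q) (I(Q) = (2*Q)/(Q + (-1 + Q)/Q) = 2*Q/(Q + (-1 + Q)/Q))
g(Z) = 96*Z/19 (g(Z) = (3*(2*4**2/(-1 + 4 + 4**2)))*Z = (3*(2*16/(-1 + 4 + 16)))*Z = (3*(2*16/19))*Z = (3*(2*16*(1/19)))*Z = (3*(32/19))*Z = 96*Z/19)
-g(o(j)) = -96*2/19 = -1*192/19 = -192/19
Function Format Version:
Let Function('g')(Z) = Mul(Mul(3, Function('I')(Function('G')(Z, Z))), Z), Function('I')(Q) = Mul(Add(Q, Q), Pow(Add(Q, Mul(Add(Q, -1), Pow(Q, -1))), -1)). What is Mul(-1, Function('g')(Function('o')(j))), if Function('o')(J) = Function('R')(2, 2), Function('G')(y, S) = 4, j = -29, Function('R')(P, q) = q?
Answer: Rational(-192, 19) ≈ -10.105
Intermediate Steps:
Function('o')(J) = 2
Function('I')(Q) = Mul(2, Q, Pow(Add(Q, Mul(Pow(Q, -1), Add(-1, Q))), -1)) (Function('I')(Q) = Mul(Mul(2, Q), Pow(Add(Q, Mul(Add(-1, Q), Pow(Q, -1))), -1)) = Mul(Mul(2, Q), Pow(Add(Q, Mul(Pow(Q, -1), Add(-1, Q))), -1)) = Mul(2, Q, Pow(Add(Q, Mul(Pow(Q, -1), Add(-1, Q))), -1)))
Function('g')(Z) = Mul(Rational(96, 19), Z) (Function('g')(Z) = Mul(Mul(3, Mul(2, Pow(4, 2), Pow(Add(-1, 4, Pow(4, 2)), -1))), Z) = Mul(Mul(3, Mul(2, 16, Pow(Add(-1, 4, 16), -1))), Z) = Mul(Mul(3, Mul(2, 16, Pow(19, -1))), Z) = Mul(Mul(3, Mul(2, 16, Rational(1, 19))), Z) = Mul(Mul(3, Rational(32, 19)), Z) = Mul(Rational(96, 19), Z))
Mul(-1, Function('g')(Function('o')(j))) = Mul(-1, Mul(Rational(96, 19), 2)) = Mul(-1, Rational(192, 19)) = Rational(-192, 19)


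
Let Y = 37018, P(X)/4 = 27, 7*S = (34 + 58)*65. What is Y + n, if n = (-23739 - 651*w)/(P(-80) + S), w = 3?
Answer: 62293351/1684 ≈ 36991.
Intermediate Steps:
S = 5980/7 (S = ((34 + 58)*65)/7 = (92*65)/7 = (⅐)*5980 = 5980/7 ≈ 854.29)
P(X) = 108 (P(X) = 4*27 = 108)
n = -44961/1684 (n = (-23739 - 651*3)/(108 + 5980/7) = (-23739 - 1953)/(6736/7) = -25692*7/6736 = -44961/1684 ≈ -26.699)
Y + n = 37018 - 44961/1684 = 62293351/1684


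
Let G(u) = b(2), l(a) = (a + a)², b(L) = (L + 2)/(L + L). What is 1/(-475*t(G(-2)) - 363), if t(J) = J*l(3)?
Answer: -1/17463 ≈ -5.7264e-5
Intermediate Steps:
b(L) = (2 + L)/(2*L) (b(L) = (2 + L)/((2*L)) = (2 + L)*(1/(2*L)) = (2 + L)/(2*L))
l(a) = 4*a² (l(a) = (2*a)² = 4*a²)
G(u) = 1 (G(u) = (½)*(2 + 2)/2 = (½)*(½)*4 = 1)
t(J) = 36*J (t(J) = J*(4*3²) = J*(4*9) = J*36 = 36*J)
1/(-475*t(G(-2)) - 363) = 1/(-17100 - 363) = 1/(-17463) = -1/17463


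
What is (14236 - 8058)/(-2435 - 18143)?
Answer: -3089/10289 ≈ -0.30022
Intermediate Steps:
(14236 - 8058)/(-2435 - 18143) = 6178/(-20578) = 6178*(-1/20578) = -3089/10289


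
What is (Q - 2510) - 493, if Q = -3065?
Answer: -6068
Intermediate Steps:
(Q - 2510) - 493 = (-3065 - 2510) - 493 = -5575 - 493 = -6068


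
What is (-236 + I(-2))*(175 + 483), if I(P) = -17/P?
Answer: -149695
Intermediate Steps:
(-236 + I(-2))*(175 + 483) = (-236 - 17/(-2))*(175 + 483) = (-236 - 17*(-½))*658 = (-236 + 17/2)*658 = -455/2*658 = -149695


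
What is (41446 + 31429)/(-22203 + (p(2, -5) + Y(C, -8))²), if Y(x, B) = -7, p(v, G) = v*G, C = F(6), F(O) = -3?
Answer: -72875/21914 ≈ -3.3255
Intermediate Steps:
C = -3
p(v, G) = G*v
(41446 + 31429)/(-22203 + (p(2, -5) + Y(C, -8))²) = (41446 + 31429)/(-22203 + (-5*2 - 7)²) = 72875/(-22203 + (-10 - 7)²) = 72875/(-22203 + (-17)²) = 72875/(-22203 + 289) = 72875/(-21914) = 72875*(-1/21914) = -72875/21914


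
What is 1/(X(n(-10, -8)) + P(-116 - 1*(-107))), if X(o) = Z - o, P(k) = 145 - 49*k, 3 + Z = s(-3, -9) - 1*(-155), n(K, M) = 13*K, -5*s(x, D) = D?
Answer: 5/4349 ≈ 0.0011497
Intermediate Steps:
s(x, D) = -D/5
Z = 769/5 (Z = -3 + (-⅕*(-9) - 1*(-155)) = -3 + (9/5 + 155) = -3 + 784/5 = 769/5 ≈ 153.80)
X(o) = 769/5 - o
1/(X(n(-10, -8)) + P(-116 - 1*(-107))) = 1/((769/5 - 13*(-10)) + (145 - 49*(-116 - 1*(-107)))) = 1/((769/5 - 1*(-130)) + (145 - 49*(-116 + 107))) = 1/((769/5 + 130) + (145 - 49*(-9))) = 1/(1419/5 + (145 + 441)) = 1/(1419/5 + 586) = 1/(4349/5) = 5/4349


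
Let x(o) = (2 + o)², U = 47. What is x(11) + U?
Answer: 216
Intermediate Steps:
x(11) + U = (2 + 11)² + 47 = 13² + 47 = 169 + 47 = 216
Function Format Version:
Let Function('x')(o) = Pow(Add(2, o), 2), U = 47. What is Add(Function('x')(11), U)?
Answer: 216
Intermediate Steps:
Add(Function('x')(11), U) = Add(Pow(Add(2, 11), 2), 47) = Add(Pow(13, 2), 47) = Add(169, 47) = 216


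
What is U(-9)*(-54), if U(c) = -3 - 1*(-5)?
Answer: -108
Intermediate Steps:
U(c) = 2 (U(c) = -3 + 5 = 2)
U(-9)*(-54) = 2*(-54) = -108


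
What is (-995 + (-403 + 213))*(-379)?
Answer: 449115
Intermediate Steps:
(-995 + (-403 + 213))*(-379) = (-995 - 190)*(-379) = -1185*(-379) = 449115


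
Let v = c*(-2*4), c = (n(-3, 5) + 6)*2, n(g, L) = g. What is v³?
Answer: -110592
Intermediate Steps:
c = 6 (c = (-3 + 6)*2 = 3*2 = 6)
v = -48 (v = 6*(-2*4) = 6*(-8) = -48)
v³ = (-48)³ = -110592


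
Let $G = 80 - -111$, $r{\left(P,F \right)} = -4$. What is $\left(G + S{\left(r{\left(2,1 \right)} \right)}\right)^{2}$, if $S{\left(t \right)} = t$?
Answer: $34969$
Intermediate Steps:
$G = 191$ ($G = 80 + 111 = 191$)
$\left(G + S{\left(r{\left(2,1 \right)} \right)}\right)^{2} = \left(191 - 4\right)^{2} = 187^{2} = 34969$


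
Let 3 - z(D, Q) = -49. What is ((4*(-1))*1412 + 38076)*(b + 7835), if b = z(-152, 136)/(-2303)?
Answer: 585129307884/2303 ≈ 2.5407e+8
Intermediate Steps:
z(D, Q) = 52 (z(D, Q) = 3 - 1*(-49) = 3 + 49 = 52)
b = -52/2303 (b = 52/(-2303) = 52*(-1/2303) = -52/2303 ≈ -0.022579)
((4*(-1))*1412 + 38076)*(b + 7835) = ((4*(-1))*1412 + 38076)*(-52/2303 + 7835) = (-4*1412 + 38076)*(18043953/2303) = (-5648 + 38076)*(18043953/2303) = 32428*(18043953/2303) = 585129307884/2303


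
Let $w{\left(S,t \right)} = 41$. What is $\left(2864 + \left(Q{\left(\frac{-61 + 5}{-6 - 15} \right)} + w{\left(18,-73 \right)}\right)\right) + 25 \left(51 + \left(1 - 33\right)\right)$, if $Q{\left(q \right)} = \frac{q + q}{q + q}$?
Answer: $3381$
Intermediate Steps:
$Q{\left(q \right)} = 1$ ($Q{\left(q \right)} = \frac{2 q}{2 q} = 2 q \frac{1}{2 q} = 1$)
$\left(2864 + \left(Q{\left(\frac{-61 + 5}{-6 - 15} \right)} + w{\left(18,-73 \right)}\right)\right) + 25 \left(51 + \left(1 - 33\right)\right) = \left(2864 + \left(1 + 41\right)\right) + 25 \left(51 + \left(1 - 33\right)\right) = \left(2864 + 42\right) + 25 \left(51 - 32\right) = 2906 + 25 \cdot 19 = 2906 + 475 = 3381$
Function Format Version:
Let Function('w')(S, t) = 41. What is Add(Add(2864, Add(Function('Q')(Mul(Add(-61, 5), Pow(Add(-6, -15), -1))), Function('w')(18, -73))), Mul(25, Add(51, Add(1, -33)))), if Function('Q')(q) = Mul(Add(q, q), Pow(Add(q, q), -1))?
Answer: 3381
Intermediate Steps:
Function('Q')(q) = 1 (Function('Q')(q) = Mul(Mul(2, q), Pow(Mul(2, q), -1)) = Mul(Mul(2, q), Mul(Rational(1, 2), Pow(q, -1))) = 1)
Add(Add(2864, Add(Function('Q')(Mul(Add(-61, 5), Pow(Add(-6, -15), -1))), Function('w')(18, -73))), Mul(25, Add(51, Add(1, -33)))) = Add(Add(2864, Add(1, 41)), Mul(25, Add(51, Add(1, -33)))) = Add(Add(2864, 42), Mul(25, Add(51, -32))) = Add(2906, Mul(25, 19)) = Add(2906, 475) = 3381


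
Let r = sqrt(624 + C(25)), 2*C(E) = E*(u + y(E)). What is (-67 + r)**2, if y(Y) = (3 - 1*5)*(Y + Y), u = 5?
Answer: 7851/2 - 469*I*sqrt(46) ≈ 3925.5 - 3180.9*I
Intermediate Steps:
y(Y) = -4*Y (y(Y) = (3 - 5)*(2*Y) = -4*Y)
C(E) = E*(5 - 4*E)/2 (C(E) = (E*(5 - 4*E))/2 = E*(5 - 4*E)/2)
r = 7*I*sqrt(46)/2 (r = sqrt(624 + (1/2)*25*(5 - 4*25)) = sqrt(624 + (1/2)*25*(5 - 100)) = sqrt(624 + (1/2)*25*(-95)) = sqrt(624 - 2375/2) = sqrt(-1127/2) = 7*I*sqrt(46)/2 ≈ 23.738*I)
(-67 + r)**2 = (-67 + 7*I*sqrt(46)/2)**2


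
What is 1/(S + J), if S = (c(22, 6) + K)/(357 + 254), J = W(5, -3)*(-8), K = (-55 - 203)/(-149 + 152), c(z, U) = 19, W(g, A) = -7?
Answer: 611/34149 ≈ 0.017892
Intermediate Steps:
K = -86 (K = -258/3 = -258*⅓ = -86)
J = 56 (J = -7*(-8) = 56)
S = -67/611 (S = (19 - 86)/(357 + 254) = -67/611 ≈ -0.10966)
1/(S + J) = 1/(-67/611 + 56) = 1/(34149/611) = 611/34149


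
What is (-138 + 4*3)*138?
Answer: -17388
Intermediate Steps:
(-138 + 4*3)*138 = (-138 + 12)*138 = -126*138 = -17388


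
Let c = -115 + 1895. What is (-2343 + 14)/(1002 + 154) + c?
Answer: 120903/68 ≈ 1778.0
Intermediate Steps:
c = 1780
(-2343 + 14)/(1002 + 154) + c = (-2343 + 14)/(1002 + 154) + 1780 = -2329/1156 + 1780 = -2329*1/1156 + 1780 = -137/68 + 1780 = 120903/68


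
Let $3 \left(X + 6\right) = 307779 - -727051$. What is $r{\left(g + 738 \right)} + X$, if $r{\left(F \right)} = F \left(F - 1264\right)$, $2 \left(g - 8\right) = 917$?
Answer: $\frac{3279235}{12} \approx 2.7327 \cdot 10^{5}$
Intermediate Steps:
$g = \frac{933}{2}$ ($g = 8 + \frac{1}{2} \cdot 917 = 8 + \frac{917}{2} = \frac{933}{2} \approx 466.5$)
$X = \frac{1034812}{3}$ ($X = -6 + \frac{307779 - -727051}{3} = -6 + \frac{307779 + 727051}{3} = -6 + \frac{1}{3} \cdot 1034830 = -6 + \frac{1034830}{3} = \frac{1034812}{3} \approx 3.4494 \cdot 10^{5}$)
$r{\left(F \right)} = F \left(-1264 + F\right)$
$r{\left(g + 738 \right)} + X = \left(\frac{933}{2} + 738\right) \left(-1264 + \left(\frac{933}{2} + 738\right)\right) + \frac{1034812}{3} = \frac{2409 \left(-1264 + \frac{2409}{2}\right)}{2} + \frac{1034812}{3} = \frac{2409}{2} \left(- \frac{119}{2}\right) + \frac{1034812}{3} = - \frac{286671}{4} + \frac{1034812}{3} = \frac{3279235}{12}$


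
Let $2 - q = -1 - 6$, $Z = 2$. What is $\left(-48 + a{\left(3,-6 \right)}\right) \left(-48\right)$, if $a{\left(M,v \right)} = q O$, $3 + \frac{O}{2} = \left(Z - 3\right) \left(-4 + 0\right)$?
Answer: $1440$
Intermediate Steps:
$O = 2$ ($O = -6 + 2 \left(2 - 3\right) \left(-4 + 0\right) = -6 + 2 \left(\left(-1\right) \left(-4\right)\right) = -6 + 2 \cdot 4 = -6 + 8 = 2$)
$q = 9$ ($q = 2 - \left(-1 - 6\right) = 2 - -7 = 2 + 7 = 9$)
$a{\left(M,v \right)} = 18$ ($a{\left(M,v \right)} = 9 \cdot 2 = 18$)
$\left(-48 + a{\left(3,-6 \right)}\right) \left(-48\right) = \left(-48 + 18\right) \left(-48\right) = \left(-30\right) \left(-48\right) = 1440$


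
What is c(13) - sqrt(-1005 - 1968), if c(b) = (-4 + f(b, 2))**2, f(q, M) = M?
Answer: 4 - I*sqrt(2973) ≈ 4.0 - 54.525*I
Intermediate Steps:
c(b) = 4 (c(b) = (-4 + 2)**2 = (-2)**2 = 4)
c(13) - sqrt(-1005 - 1968) = 4 - sqrt(-1005 - 1968) = 4 - sqrt(-2973) = 4 - I*sqrt(2973)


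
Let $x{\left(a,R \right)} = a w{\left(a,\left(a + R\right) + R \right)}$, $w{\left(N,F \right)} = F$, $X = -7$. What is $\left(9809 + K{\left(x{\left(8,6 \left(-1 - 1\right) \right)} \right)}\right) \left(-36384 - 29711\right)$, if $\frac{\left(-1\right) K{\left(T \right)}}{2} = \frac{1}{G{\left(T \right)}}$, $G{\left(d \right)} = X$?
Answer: $- \frac{4538413175}{7} \approx -6.4834 \cdot 10^{8}$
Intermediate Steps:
$G{\left(d \right)} = -7$
$x{\left(a,R \right)} = a \left(a + 2 R\right)$ ($x{\left(a,R \right)} = a \left(\left(a + R\right) + R\right) = a \left(\left(R + a\right) + R\right) = a \left(a + 2 R\right)$)
$K{\left(T \right)} = \frac{2}{7}$ ($K{\left(T \right)} = - \frac{2}{-7} = \left(-2\right) \left(- \frac{1}{7}\right) = \frac{2}{7}$)
$\left(9809 + K{\left(x{\left(8,6 \left(-1 - 1\right) \right)} \right)}\right) \left(-36384 - 29711\right) = \left(9809 + \frac{2}{7}\right) \left(-36384 - 29711\right) = \frac{68665}{7} \left(-66095\right) = - \frac{4538413175}{7}$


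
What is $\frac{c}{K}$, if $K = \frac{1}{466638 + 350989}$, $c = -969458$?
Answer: $-792655036166$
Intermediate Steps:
$K = \frac{1}{817627} \approx 1.2231 \cdot 10^{-6}$
$\frac{c}{K} = - 969458 \frac{1}{\frac{1}{817627}} = \left(-969458\right) 817627 = -792655036166$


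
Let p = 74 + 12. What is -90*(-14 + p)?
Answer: -6480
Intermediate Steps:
p = 86
-90*(-14 + p) = -90*(-14 + 86) = -90*72 = -6480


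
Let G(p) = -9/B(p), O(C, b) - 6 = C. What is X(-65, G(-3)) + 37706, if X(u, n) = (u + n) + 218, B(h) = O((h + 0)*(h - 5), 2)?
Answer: 378587/10 ≈ 37859.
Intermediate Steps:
O(C, b) = 6 + C
B(h) = 6 + h*(-5 + h) (B(h) = 6 + (h + 0)*(h - 5) = 6 + h*(-5 + h))
G(p) = -9/(6 + p*(-5 + p))
X(u, n) = 218 + n + u (X(u, n) = (n + u) + 218 = 218 + n + u)
X(-65, G(-3)) + 37706 = (218 - 9/(6 - 3*(-5 - 3)) - 65) + 37706 = (218 - 9/(6 - 3*(-8)) - 65) + 37706 = (218 - 9/(6 + 24) - 65) + 37706 = (218 - 9/30 - 65) + 37706 = (218 - 9*1/30 - 65) + 37706 = (218 - 3/10 - 65) + 37706 = 1527/10 + 37706 = 378587/10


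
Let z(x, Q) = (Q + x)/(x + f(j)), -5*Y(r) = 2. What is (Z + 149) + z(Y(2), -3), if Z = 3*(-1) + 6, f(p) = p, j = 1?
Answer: 439/3 ≈ 146.33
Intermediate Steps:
Y(r) = -2/5 (Y(r) = -1/5*2 = -2/5)
Z = 3 (Z = -3 + 6 = 3)
z(x, Q) = (Q + x)/(1 + x) (z(x, Q) = (Q + x)/(x + 1) = (Q + x)/(1 + x))
(Z + 149) + z(Y(2), -3) = (3 + 149) + (-3 - 2/5)/(1 - 2/5) = 152 - 17/5/(3/5) = 152 + (5/3)*(-17/5) = 152 - 17/3 = 439/3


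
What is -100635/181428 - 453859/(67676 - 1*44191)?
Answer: -4033625887/202896980 ≈ -19.880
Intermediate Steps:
-100635/181428 - 453859/(67676 - 1*44191) = -100635*1/181428 - 453859/(67676 - 44191) = -33545/60476 - 453859/23485 = -33545/60476 - 453859*1/23485 = -33545/60476 - 64837/3355 = -4033625887/202896980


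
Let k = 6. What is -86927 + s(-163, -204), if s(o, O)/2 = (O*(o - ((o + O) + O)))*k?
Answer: -1085711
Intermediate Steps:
s(o, O) = -24*O**2 (s(o, O) = 2*((O*(o - ((o + O) + O)))*6) = 2*((O*(o - ((O + o) + O)))*6) = 2*((O*(o - (o + 2*O)))*6) = 2*((O*(o + (-o - 2*O)))*6) = 2*((O*(-2*O))*6) = 2*(-2*O**2*6) = 2*(-12*O**2) = -24*O**2)
-86927 + s(-163, -204) = -86927 - 24*(-204)**2 = -86927 - 24*41616 = -86927 - 998784 = -1085711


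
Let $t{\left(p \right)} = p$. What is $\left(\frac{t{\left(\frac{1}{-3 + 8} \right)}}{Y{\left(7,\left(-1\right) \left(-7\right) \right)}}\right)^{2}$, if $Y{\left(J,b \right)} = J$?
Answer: $\frac{1}{1225} \approx 0.00081633$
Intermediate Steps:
$\left(\frac{t{\left(\frac{1}{-3 + 8} \right)}}{Y{\left(7,\left(-1\right) \left(-7\right) \right)}}\right)^{2} = \left(\frac{1}{\left(-3 + 8\right) 7}\right)^{2} = \left(\frac{1}{5} \cdot \frac{1}{7}\right)^{2} = \left(\frac{1}{35}\right)^{2} = \frac{1}{1225}$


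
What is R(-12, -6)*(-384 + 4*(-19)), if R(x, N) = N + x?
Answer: 8280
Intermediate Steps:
R(-12, -6)*(-384 + 4*(-19)) = (-6 - 12)*(-384 + 4*(-19)) = -18*(-384 - 76) = -18*(-460) = 8280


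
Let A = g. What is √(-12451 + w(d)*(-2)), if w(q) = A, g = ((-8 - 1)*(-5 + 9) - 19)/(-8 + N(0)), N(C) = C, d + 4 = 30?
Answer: I*√49859/2 ≈ 111.65*I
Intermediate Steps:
d = 26 (d = -4 + 30 = 26)
g = 55/8 (g = ((-8 - 1)*(-5 + 9) - 19)/(-8 + 0) = (-9*4 - 19)/(-8) = (-36 - 19)*(-⅛) = -55*(-⅛) = 55/8 ≈ 6.8750)
A = 55/8 ≈ 6.8750
w(q) = 55/8
√(-12451 + w(d)*(-2)) = √(-12451 + (55/8)*(-2)) = √(-12451 - 55/4) = √(-49859/4) = I*√49859/2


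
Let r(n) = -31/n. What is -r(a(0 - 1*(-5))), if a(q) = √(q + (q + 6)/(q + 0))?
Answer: 31*√5/6 ≈ 11.553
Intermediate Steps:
a(q) = √(q + (6 + q)/q)
-r(a(0 - 1*(-5))) = -(-31)/(√(1 + (0 - 1*(-5)) + 6/(0 - 1*(-5)))) = -(-31)/(√(1 + (0 + 5) + 6/(0 + 5))) = -(-31)/(√(1 + 5 + 6/5)) = -(-31)/(√(36/5)) = -(-31)/(6*√5/5) = -(-31)*√5/6 = 31*√5/6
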